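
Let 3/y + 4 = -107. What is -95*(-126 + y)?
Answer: 442985/37 ≈ 11973.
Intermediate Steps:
y = -1/37 (y = 3/(-4 - 107) = 3/(-111) = 3*(-1/111) = -1/37 ≈ -0.027027)
-95*(-126 + y) = -95*(-126 - 1/37) = -95*(-4663/37) = 442985/37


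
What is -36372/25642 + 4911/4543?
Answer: -19655067/58245803 ≈ -0.33745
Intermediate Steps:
-36372/25642 + 4911/4543 = -36372*1/25642 + 4911*(1/4543) = -18186/12821 + 4911/4543 = -19655067/58245803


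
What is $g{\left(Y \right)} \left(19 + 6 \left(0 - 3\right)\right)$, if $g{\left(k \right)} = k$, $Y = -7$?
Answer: $-7$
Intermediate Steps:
$g{\left(Y \right)} \left(19 + 6 \left(0 - 3\right)\right) = - 7 \left(19 + 6 \left(0 - 3\right)\right) = - 7 \left(19 + 6 \left(-3\right)\right) = - 7 \left(19 - 18\right) = \left(-7\right) 1 = -7$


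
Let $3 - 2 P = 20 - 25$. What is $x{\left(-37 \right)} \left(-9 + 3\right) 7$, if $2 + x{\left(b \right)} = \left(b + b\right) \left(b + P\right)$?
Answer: $-102480$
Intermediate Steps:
$P = 4$ ($P = \frac{3}{2} - \frac{20 - 25}{2} = \frac{3}{2} - - \frac{5}{2} = \frac{3}{2} + \frac{5}{2} = 4$)
$x{\left(b \right)} = -2 + 2 b \left(4 + b\right)$ ($x{\left(b \right)} = -2 + \left(b + b\right) \left(b + 4\right) = -2 + 2 b \left(4 + b\right)$)
$x{\left(-37 \right)} \left(-9 + 3\right) 7 = \left(-2 + 2 \left(-37\right)^{2} + 8 \left(-37\right)\right) \left(-9 + 3\right) 7 = \left(-2 + 2 \cdot 1369 - 296\right) \left(\left(-6\right) 7\right) = \left(-2 + 2738 - 296\right) \left(-42\right) = 2440 \left(-42\right) = -102480$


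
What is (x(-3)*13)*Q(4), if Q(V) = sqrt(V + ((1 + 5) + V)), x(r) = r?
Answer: -39*sqrt(14) ≈ -145.92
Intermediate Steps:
Q(V) = sqrt(6 + 2*V) (Q(V) = sqrt(V + (6 + V)) = sqrt(6 + 2*V))
(x(-3)*13)*Q(4) = (-3*13)*sqrt(6 + 2*4) = -39*sqrt(6 + 8) = -39*sqrt(14)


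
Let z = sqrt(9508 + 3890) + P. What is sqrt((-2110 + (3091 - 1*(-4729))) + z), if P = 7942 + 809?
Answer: sqrt(14461 + sqrt(13398)) ≈ 120.73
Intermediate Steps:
P = 8751
z = 8751 + sqrt(13398) (z = sqrt(9508 + 3890) + 8751 = sqrt(13398) + 8751 = 8751 + sqrt(13398) ≈ 8866.8)
sqrt((-2110 + (3091 - 1*(-4729))) + z) = sqrt((-2110 + (3091 - 1*(-4729))) + (8751 + sqrt(13398))) = sqrt((-2110 + (3091 + 4729)) + (8751 + sqrt(13398))) = sqrt((-2110 + 7820) + (8751 + sqrt(13398))) = sqrt(5710 + (8751 + sqrt(13398))) = sqrt(14461 + sqrt(13398))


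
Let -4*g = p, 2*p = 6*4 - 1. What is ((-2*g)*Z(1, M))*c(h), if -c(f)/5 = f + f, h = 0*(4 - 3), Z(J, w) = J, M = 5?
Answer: 0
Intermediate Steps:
p = 23/2 (p = (6*4 - 1)/2 = (24 - 1)/2 = (½)*23 = 23/2 ≈ 11.500)
g = -23/8 (g = -¼*23/2 = -23/8 ≈ -2.8750)
h = 0 (h = 0*1 = 0)
c(f) = -10*f (c(f) = -5*(f + f) = -10*f)
((-2*g)*Z(1, M))*c(h) = (-2*(-23/8)*1)*(-10*0) = ((23/4)*1)*0 = (23/4)*0 = 0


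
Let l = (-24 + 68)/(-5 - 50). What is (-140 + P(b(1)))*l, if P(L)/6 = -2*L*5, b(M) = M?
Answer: 160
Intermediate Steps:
P(L) = -60*L (P(L) = 6*(-2*L*5) = 6*(-10*L) = -60*L)
l = -⅘ (l = 44/(-55) = 44*(-1/55) = -⅘ ≈ -0.80000)
(-140 + P(b(1)))*l = (-140 - 60*1)*(-⅘) = (-140 - 60)*(-⅘) = -200*(-⅘) = 160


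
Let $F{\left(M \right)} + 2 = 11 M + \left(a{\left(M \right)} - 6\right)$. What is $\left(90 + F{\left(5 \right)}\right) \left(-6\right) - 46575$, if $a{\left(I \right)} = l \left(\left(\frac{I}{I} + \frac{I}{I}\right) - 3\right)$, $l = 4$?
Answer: $-47373$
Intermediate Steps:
$a{\left(I \right)} = -4$ ($a{\left(I \right)} = 4 \left(\left(\frac{I}{I} + \frac{I}{I}\right) - 3\right) = 4 \left(\left(1 + 1\right) - 3\right) = 4 \left(2 - 3\right) = 4 \left(-1\right) = -4$)
$F{\left(M \right)} = -12 + 11 M$ ($F{\left(M \right)} = -2 + \left(11 M - 10\right) = -2 + \left(-10 + 11 M\right) = -12 + 11 M$)
$\left(90 + F{\left(5 \right)}\right) \left(-6\right) - 46575 = \left(90 + \left(-12 + 11 \cdot 5\right)\right) \left(-6\right) - 46575 = \left(90 + \left(-12 + 55\right)\right) \left(-6\right) - 46575 = \left(90 + 43\right) \left(-6\right) - 46575 = 133 \left(-6\right) - 46575 = -798 - 46575 = -47373$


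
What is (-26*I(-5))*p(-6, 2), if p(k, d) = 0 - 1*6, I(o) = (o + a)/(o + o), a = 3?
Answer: 156/5 ≈ 31.200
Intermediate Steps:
I(o) = (3 + o)/(2*o) (I(o) = (o + 3)/(o + o) = (3 + o)/((2*o)) = (3 + o)*(1/(2*o)) = (3 + o)/(2*o))
p(k, d) = -6 (p(k, d) = 0 - 6 = -6)
(-26*I(-5))*p(-6, 2) = -13*(3 - 5)/(-5)*(-6) = -13*(-1)*(-2)/5*(-6) = -26*⅕*(-6) = -26/5*(-6) = 156/5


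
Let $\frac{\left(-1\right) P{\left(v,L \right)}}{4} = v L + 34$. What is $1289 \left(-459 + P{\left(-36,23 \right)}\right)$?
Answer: $3502213$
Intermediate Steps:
$P{\left(v,L \right)} = -136 - 4 L v$ ($P{\left(v,L \right)} = - 4 \left(v L + 34\right) = - 4 \left(L v + 34\right) = - 4 \left(34 + L v\right) = -136 - 4 L v$)
$1289 \left(-459 + P{\left(-36,23 \right)}\right) = 1289 \left(-459 - \left(136 + 92 \left(-36\right)\right)\right) = 1289 \left(-459 + \left(-136 + 3312\right)\right) = 1289 \left(-459 + 3176\right) = 1289 \cdot 2717 = 3502213$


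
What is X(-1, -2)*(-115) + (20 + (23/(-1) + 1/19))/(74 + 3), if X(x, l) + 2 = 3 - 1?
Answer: -8/209 ≈ -0.038278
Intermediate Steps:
X(x, l) = 0 (X(x, l) = -2 + (3 - 1) = -2 + 2 = 0)
X(-1, -2)*(-115) + (20 + (23/(-1) + 1/19))/(74 + 3) = 0*(-115) + (20 + (23/(-1) + 1/19))/(74 + 3) = 0 + (20 + (23*(-1) + 1*(1/19)))/77 = 0 + (20 + (-23 + 1/19))*(1/77) = 0 + (20 - 436/19)*(1/77) = 0 - 56/19*1/77 = 0 - 8/209 = -8/209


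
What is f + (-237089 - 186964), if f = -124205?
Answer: -548258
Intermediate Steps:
f + (-237089 - 186964) = -124205 + (-237089 - 186964) = -124205 - 424053 = -548258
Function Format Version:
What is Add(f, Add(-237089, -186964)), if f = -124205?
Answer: -548258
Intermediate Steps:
Add(f, Add(-237089, -186964)) = Add(-124205, Add(-237089, -186964)) = Add(-124205, -424053) = -548258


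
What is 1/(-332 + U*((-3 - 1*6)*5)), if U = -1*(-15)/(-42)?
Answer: -14/4423 ≈ -0.0031653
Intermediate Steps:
U = -5/14 (U = 15*(-1/42) = -5/14 ≈ -0.35714)
1/(-332 + U*((-3 - 1*6)*5)) = 1/(-332 - 5*(-3 - 1*6)*5/14) = 1/(-332 - 5*(-3 - 6)*5/14) = 1/(-332 - (-45)*5/14) = 1/(-332 - 5/14*(-45)) = 1/(-332 + 225/14) = 1/(-4423/14) = -14/4423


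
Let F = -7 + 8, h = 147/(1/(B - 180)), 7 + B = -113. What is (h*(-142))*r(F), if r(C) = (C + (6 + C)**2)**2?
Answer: 15655500000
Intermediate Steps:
B = -120 (B = -7 - 113 = -120)
h = -44100 (h = 147/(1/(-120 - 180)) = 147/(1/(-300)) = 147/(-1/300) = 147*(-300) = -44100)
F = 1
(h*(-142))*r(F) = (-44100*(-142))*(1 + (6 + 1)**2)**2 = 6262200*(1 + 7**2)**2 = 6262200*(1 + 49)**2 = 6262200*50**2 = 6262200*2500 = 15655500000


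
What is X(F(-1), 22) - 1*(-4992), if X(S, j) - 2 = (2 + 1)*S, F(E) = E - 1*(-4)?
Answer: 5003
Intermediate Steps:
F(E) = 4 + E (F(E) = E + 4 = 4 + E)
X(S, j) = 2 + 3*S (X(S, j) = 2 + (2 + 1)*S = 2 + 3*S)
X(F(-1), 22) - 1*(-4992) = (2 + 3*(4 - 1)) - 1*(-4992) = (2 + 3*3) + 4992 = (2 + 9) + 4992 = 11 + 4992 = 5003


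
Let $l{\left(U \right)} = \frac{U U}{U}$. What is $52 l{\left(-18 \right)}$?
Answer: $-936$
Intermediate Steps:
$l{\left(U \right)} = U$ ($l{\left(U \right)} = \frac{U^{2}}{U} = U$)
$52 l{\left(-18 \right)} = 52 \left(-18\right) = -936$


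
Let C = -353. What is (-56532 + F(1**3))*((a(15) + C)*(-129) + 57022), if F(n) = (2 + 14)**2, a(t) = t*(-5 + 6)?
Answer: -5662716224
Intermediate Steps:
a(t) = t (a(t) = t*1 = t)
F(n) = 256 (F(n) = 16**2 = 256)
(-56532 + F(1**3))*((a(15) + C)*(-129) + 57022) = (-56532 + 256)*((15 - 353)*(-129) + 57022) = -56276*(-338*(-129) + 57022) = -56276*(43602 + 57022) = -56276*100624 = -5662716224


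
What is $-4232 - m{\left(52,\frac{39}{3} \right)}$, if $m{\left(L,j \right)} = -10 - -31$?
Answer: $-4253$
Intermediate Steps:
$m{\left(L,j \right)} = 21$ ($m{\left(L,j \right)} = -10 + 31 = 21$)
$-4232 - m{\left(52,\frac{39}{3} \right)} = -4232 - 21 = -4253$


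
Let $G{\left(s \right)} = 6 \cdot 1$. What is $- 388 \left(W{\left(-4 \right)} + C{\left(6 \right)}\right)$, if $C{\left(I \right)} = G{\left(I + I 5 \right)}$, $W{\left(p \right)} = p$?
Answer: $-776$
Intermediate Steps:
$G{\left(s \right)} = 6$
$C{\left(I \right)} = 6$
$- 388 \left(W{\left(-4 \right)} + C{\left(6 \right)}\right) = - 388 \left(-4 + 6\right) = \left(-388\right) 2 = -776$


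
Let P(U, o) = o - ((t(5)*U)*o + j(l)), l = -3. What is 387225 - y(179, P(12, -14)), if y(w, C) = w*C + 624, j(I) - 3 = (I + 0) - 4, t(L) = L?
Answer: 238031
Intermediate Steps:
j(I) = -1 + I (j(I) = 3 + ((I + 0) - 4) = 3 + (I - 4) = 3 + (-4 + I) = -1 + I)
P(U, o) = 4 + o - 5*U*o (P(U, o) = o - ((5*U)*o + (-1 - 3)) = o - (5*U*o - 4) = o - (-4 + 5*U*o) = o + (4 - 5*U*o) = 4 + o - 5*U*o)
y(w, C) = 624 + C*w (y(w, C) = C*w + 624 = 624 + C*w)
387225 - y(179, P(12, -14)) = 387225 - (624 + (4 - 14 - 5*12*(-14))*179) = 387225 - (624 + (4 - 14 + 840)*179) = 387225 - (624 + 830*179) = 387225 - (624 + 148570) = 387225 - 1*149194 = 387225 - 149194 = 238031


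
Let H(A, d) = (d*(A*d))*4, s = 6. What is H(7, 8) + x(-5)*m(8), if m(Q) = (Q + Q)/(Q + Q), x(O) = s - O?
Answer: 1803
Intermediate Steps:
x(O) = 6 - O
m(Q) = 1 (m(Q) = (2*Q)/((2*Q)) = (2*Q)*(1/(2*Q)) = 1)
H(A, d) = 4*A*d**2 (H(A, d) = (A*d**2)*4 = 4*A*d**2)
H(7, 8) + x(-5)*m(8) = 4*7*8**2 + (6 - 1*(-5))*1 = 4*7*64 + (6 + 5)*1 = 1792 + 11*1 = 1792 + 11 = 1803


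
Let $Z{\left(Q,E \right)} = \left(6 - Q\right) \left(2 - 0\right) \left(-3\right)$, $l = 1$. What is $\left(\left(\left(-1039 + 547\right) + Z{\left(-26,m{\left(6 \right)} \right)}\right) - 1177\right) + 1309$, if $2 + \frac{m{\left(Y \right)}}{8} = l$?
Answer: $-552$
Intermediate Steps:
$m{\left(Y \right)} = -8$ ($m{\left(Y \right)} = -16 + 8 \cdot 1 = -16 + 8 = -8$)
$Z{\left(Q,E \right)} = -36 + 6 Q$ ($Z{\left(Q,E \right)} = \left(6 - Q\right) \left(2 + 0\right) \left(-3\right) = \left(6 - Q\right) 2 \left(-3\right) = \left(12 - 2 Q\right) \left(-3\right) = -36 + 6 Q$)
$\left(\left(\left(-1039 + 547\right) + Z{\left(-26,m{\left(6 \right)} \right)}\right) - 1177\right) + 1309 = \left(\left(\left(-1039 + 547\right) + \left(-36 + 6 \left(-26\right)\right)\right) - 1177\right) + 1309 = \left(\left(-492 - 192\right) - 1177\right) + 1309 = \left(-684 - 1177\right) + 1309 = -1861 + 1309 = -552$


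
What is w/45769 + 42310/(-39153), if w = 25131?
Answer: -952532347/1791993657 ≈ -0.53155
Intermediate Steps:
w/45769 + 42310/(-39153) = 25131/45769 + 42310/(-39153) = 25131*(1/45769) + 42310*(-1/39153) = 25131/45769 - 42310/39153 = -952532347/1791993657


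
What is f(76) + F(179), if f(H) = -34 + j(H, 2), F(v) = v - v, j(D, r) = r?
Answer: -32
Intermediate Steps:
F(v) = 0
f(H) = -32 (f(H) = -34 + 2 = -32)
f(76) + F(179) = -32 + 0 = -32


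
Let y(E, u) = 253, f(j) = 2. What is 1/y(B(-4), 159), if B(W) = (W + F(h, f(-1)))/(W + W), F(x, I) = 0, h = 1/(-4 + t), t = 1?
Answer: 1/253 ≈ 0.0039526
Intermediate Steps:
h = -⅓ (h = 1/(-4 + 1) = 1/(-3) = -⅓ ≈ -0.33333)
B(W) = ½ (B(W) = (W + 0)/(W + W) = W/((2*W)) = W*(1/(2*W)) = ½)
1/y(B(-4), 159) = 1/253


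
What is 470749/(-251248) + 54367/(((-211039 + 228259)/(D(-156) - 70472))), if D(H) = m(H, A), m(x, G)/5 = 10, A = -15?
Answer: -1955171663871/8793680 ≈ -2.2234e+5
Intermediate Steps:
m(x, G) = 50 (m(x, G) = 5*10 = 50)
D(H) = 50
470749/(-251248) + 54367/(((-211039 + 228259)/(D(-156) - 70472))) = 470749/(-251248) + 54367/(((-211039 + 228259)/(50 - 70472))) = 470749*(-1/251248) + 54367/((17220/(-70422))) = -470749/251248 + 54367/((17220*(-1/70422))) = -470749/251248 + 54367/(-2870/11737) = -470749/251248 + 54367*(-11737/2870) = -470749/251248 - 638105479/2870 = -1955171663871/8793680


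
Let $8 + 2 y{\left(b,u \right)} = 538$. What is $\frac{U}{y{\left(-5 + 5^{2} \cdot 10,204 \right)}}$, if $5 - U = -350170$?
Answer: $\frac{70035}{53} \approx 1321.4$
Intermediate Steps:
$U = 350175$ ($U = 5 - -350170 = 5 + 350170 = 350175$)
$y{\left(b,u \right)} = 265$ ($y{\left(b,u \right)} = -4 + \frac{1}{2} \cdot 538 = -4 + 269 = 265$)
$\frac{U}{y{\left(-5 + 5^{2} \cdot 10,204 \right)}} = \frac{350175}{265} = 350175 \cdot \frac{1}{265} = \frac{70035}{53}$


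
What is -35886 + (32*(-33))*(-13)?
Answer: -22158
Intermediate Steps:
-35886 + (32*(-33))*(-13) = -35886 - 1056*(-13) = -35886 + 13728 = -22158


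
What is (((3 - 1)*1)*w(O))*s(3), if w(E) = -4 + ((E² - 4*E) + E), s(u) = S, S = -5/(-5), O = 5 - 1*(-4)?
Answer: 100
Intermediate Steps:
O = 9 (O = 5 + 4 = 9)
S = 1 (S = -5*(-⅕) = 1)
s(u) = 1
w(E) = -4 + E² - 3*E (w(E) = -4 + (E² - 3*E) = -4 + E² - 3*E)
(((3 - 1)*1)*w(O))*s(3) = (((3 - 1)*1)*(-4 + 9² - 3*9))*1 = ((2*1)*(-4 + 81 - 27))*1 = (2*50)*1 = 100*1 = 100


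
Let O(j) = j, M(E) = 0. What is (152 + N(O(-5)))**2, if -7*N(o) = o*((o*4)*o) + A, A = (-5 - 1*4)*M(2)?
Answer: 2446096/49 ≈ 49920.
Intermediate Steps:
A = 0 (A = (-5 - 1*4)*0 = (-5 - 4)*0 = -9*0 = 0)
N(o) = -4*o**3/7 (N(o) = -(o*((o*4)*o) + 0)/7 = -(o*((4*o)*o) + 0)/7 = -(o*(4*o**2) + 0)/7 = -(4*o**3 + 0)/7 = -4*o**3/7)
(152 + N(O(-5)))**2 = (152 - 4/7*(-5)**3)**2 = (152 - 4/7*(-125))**2 = (152 + 500/7)**2 = (1564/7)**2 = 2446096/49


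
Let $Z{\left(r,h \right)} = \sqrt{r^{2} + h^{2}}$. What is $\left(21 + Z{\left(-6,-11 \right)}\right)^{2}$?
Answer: $\left(21 + \sqrt{157}\right)^{2} \approx 1124.3$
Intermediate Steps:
$Z{\left(r,h \right)} = \sqrt{h^{2} + r^{2}}$
$\left(21 + Z{\left(-6,-11 \right)}\right)^{2} = \left(21 + \sqrt{\left(-11\right)^{2} + \left(-6\right)^{2}}\right)^{2} = \left(21 + \sqrt{121 + 36}\right)^{2} = \left(21 + \sqrt{157}\right)^{2}$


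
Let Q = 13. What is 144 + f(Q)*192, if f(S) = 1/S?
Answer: 2064/13 ≈ 158.77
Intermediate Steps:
144 + f(Q)*192 = 144 + 192/13 = 2064/13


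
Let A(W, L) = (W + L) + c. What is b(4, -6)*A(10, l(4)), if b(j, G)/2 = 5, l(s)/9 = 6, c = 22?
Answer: 860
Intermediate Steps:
l(s) = 54 (l(s) = 9*6 = 54)
b(j, G) = 10 (b(j, G) = 2*5 = 10)
A(W, L) = 22 + L + W (A(W, L) = (W + L) + 22 = (L + W) + 22 = 22 + L + W)
b(4, -6)*A(10, l(4)) = 10*(22 + 54 + 10) = 10*86 = 860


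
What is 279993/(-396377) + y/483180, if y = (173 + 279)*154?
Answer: -26924001881/47880359715 ≈ -0.56232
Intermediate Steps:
y = 69608 (y = 452*154 = 69608)
279993/(-396377) + y/483180 = 279993/(-396377) + 69608/483180 = 279993*(-1/396377) + 69608*(1/483180) = -279993/396377 + 17402/120795 = -26924001881/47880359715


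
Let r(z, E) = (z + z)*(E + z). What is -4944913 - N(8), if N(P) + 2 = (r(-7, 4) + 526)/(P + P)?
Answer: -9889893/2 ≈ -4.9449e+6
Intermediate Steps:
r(z, E) = 2*z*(E + z) (r(z, E) = (2*z)*(E + z) = 2*z*(E + z))
N(P) = -2 + 284/P (N(P) = -2 + (2*(-7)*(4 - 7) + 526)/(P + P) = -2 + (2*(-7)*(-3) + 526)/((2*P)) = -2 + (42 + 526)*(1/(2*P)) = -2 + 568*(1/(2*P)) = -2 + 284/P)
-4944913 - N(8) = -4944913 - (-2 + 284/8) = -4944913 - (-2 + 284*(1/8)) = -4944913 - (-2 + 71/2) = -4944913 - 1*67/2 = -4944913 - 67/2 = -9889893/2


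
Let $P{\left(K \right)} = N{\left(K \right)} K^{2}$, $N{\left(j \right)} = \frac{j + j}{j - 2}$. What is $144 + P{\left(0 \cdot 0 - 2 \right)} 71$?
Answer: $428$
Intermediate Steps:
$N{\left(j \right)} = \frac{2 j}{-2 + j}$
$P{\left(K \right)} = \frac{2 K^{3}}{-2 + K}$ ($P{\left(K \right)} = \frac{2 K}{-2 + K} K^{2} = \frac{2 K^{3}}{-2 + K}$)
$144 + P{\left(0 \cdot 0 - 2 \right)} 71 = 144 + \frac{2 \left(0 \cdot 0 - 2\right)^{3}}{-2 + \left(0 \cdot 0 - 2\right)} 71 = 144 + \frac{2 \left(0 - 2\right)^{3}}{-2 + \left(0 - 2\right)} 71 = 144 + \frac{2 \left(-2\right)^{3}}{-2 - 2} \cdot 71 = 144 + 2 \left(-8\right) \frac{1}{-4} \cdot 71 = 144 + 2 \left(-8\right) \left(- \frac{1}{4}\right) 71 = 144 + 4 \cdot 71 = 144 + 284 = 428$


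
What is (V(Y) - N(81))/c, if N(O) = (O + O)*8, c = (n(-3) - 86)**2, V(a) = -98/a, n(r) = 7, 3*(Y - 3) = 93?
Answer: -22081/106097 ≈ -0.20812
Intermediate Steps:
Y = 34 (Y = 3 + (1/3)*93 = 3 + 31 = 34)
c = 6241 (c = (7 - 86)**2 = (-79)**2 = 6241)
N(O) = 16*O (N(O) = (2*O)*8 = 16*O)
(V(Y) - N(81))/c = (-98/34 - 16*81)/6241 = (-98*1/34 - 1*1296)*(1/6241) = (-49/17 - 1296)*(1/6241) = -22081/17*1/6241 = -22081/106097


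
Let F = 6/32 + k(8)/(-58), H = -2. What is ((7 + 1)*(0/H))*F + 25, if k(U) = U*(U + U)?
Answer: 25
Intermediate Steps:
k(U) = 2*U² (k(U) = U*(2*U) = 2*U²)
F = -937/464 (F = 6/32 + (2*8²)/(-58) = 6*(1/32) + (2*64)*(-1/58) = 3/16 + 128*(-1/58) = 3/16 - 64/29 = -937/464 ≈ -2.0194)
((7 + 1)*(0/H))*F + 25 = ((7 + 1)*(0/(-2)))*(-937/464) + 25 = (8*(0*(-½)))*(-937/464) + 25 = (8*0)*(-937/464) + 25 = 0*(-937/464) + 25 = 0 + 25 = 25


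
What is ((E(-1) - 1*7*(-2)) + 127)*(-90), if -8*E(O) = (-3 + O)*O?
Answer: -12645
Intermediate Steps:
E(O) = -O*(-3 + O)/8 (E(O) = -(-3 + O)*O/8 = -O*(-3 + O)/8)
((E(-1) - 1*7*(-2)) + 127)*(-90) = (((⅛)*(-1)*(3 - 1*(-1)) - 1*7*(-2)) + 127)*(-90) = (((⅛)*(-1)*(3 + 1) - 7*(-2)) + 127)*(-90) = (((⅛)*(-1)*4 + 14) + 127)*(-90) = ((-½ + 14) + 127)*(-90) = (27/2 + 127)*(-90) = (281/2)*(-90) = -12645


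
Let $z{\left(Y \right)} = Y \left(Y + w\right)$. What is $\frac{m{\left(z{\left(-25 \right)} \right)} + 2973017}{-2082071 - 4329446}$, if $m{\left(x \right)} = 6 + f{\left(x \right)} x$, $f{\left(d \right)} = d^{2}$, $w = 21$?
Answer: $- \frac{3973023}{6411517} \approx -0.61967$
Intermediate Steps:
$z{\left(Y \right)} = Y \left(21 + Y\right)$ ($z{\left(Y \right)} = Y \left(Y + 21\right) = Y \left(21 + Y\right)$)
$m{\left(x \right)} = 6 + x^{3}$ ($m{\left(x \right)} = 6 + x^{2} x = 6 + x^{3}$)
$\frac{m{\left(z{\left(-25 \right)} \right)} + 2973017}{-2082071 - 4329446} = \frac{\left(6 + \left(- 25 \left(21 - 25\right)\right)^{3}\right) + 2973017}{-2082071 - 4329446} = \frac{\left(6 + \left(\left(-25\right) \left(-4\right)\right)^{3}\right) + 2973017}{-6411517} = \left(\left(6 + 100^{3}\right) + 2973017\right) \left(- \frac{1}{6411517}\right) = \left(\left(6 + 1000000\right) + 2973017\right) \left(- \frac{1}{6411517}\right) = \left(1000006 + 2973017\right) \left(- \frac{1}{6411517}\right) = 3973023 \left(- \frac{1}{6411517}\right) = - \frac{3973023}{6411517}$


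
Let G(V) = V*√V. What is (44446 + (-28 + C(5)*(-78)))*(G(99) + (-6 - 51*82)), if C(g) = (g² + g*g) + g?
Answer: -168056064 + 11918016*√11 ≈ -1.2853e+8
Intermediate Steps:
G(V) = V^(3/2)
C(g) = g + 2*g² (C(g) = (g² + g²) + g = 2*g² + g = g + 2*g²)
(44446 + (-28 + C(5)*(-78)))*(G(99) + (-6 - 51*82)) = (44446 + (-28 + (5*(1 + 2*5))*(-78)))*(99^(3/2) + (-6 - 51*82)) = (44446 + (-28 + (5*(1 + 10))*(-78)))*(297*√11 + (-6 - 4182)) = (44446 + (-28 + (5*11)*(-78)))*(297*√11 - 4188) = (44446 + (-28 + 55*(-78)))*(-4188 + 297*√11) = (44446 + (-28 - 4290))*(-4188 + 297*√11) = (44446 - 4318)*(-4188 + 297*√11) = 40128*(-4188 + 297*√11) = -168056064 + 11918016*√11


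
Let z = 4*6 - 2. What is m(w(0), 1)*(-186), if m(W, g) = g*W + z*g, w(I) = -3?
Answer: -3534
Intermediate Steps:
z = 22 (z = 24 - 2 = 22)
m(W, g) = 22*g + W*g (m(W, g) = g*W + 22*g = W*g + 22*g = 22*g + W*g)
m(w(0), 1)*(-186) = (1*(22 - 3))*(-186) = (1*19)*(-186) = 19*(-186) = -3534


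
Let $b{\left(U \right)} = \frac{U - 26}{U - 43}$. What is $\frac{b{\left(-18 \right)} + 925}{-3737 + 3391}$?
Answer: $- \frac{56469}{21106} \approx -2.6755$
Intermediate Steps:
$b{\left(U \right)} = \frac{-26 + U}{-43 + U}$
$\frac{b{\left(-18 \right)} + 925}{-3737 + 3391} = \frac{\frac{-26 - 18}{-43 - 18} + 925}{-3737 + 3391} = \frac{\frac{1}{-61} \left(-44\right) + 925}{-346} = \left(\left(- \frac{1}{61}\right) \left(-44\right) + 925\right) \left(- \frac{1}{346}\right) = \left(\frac{44}{61} + 925\right) \left(- \frac{1}{346}\right) = \frac{56469}{61} \left(- \frac{1}{346}\right) = - \frac{56469}{21106}$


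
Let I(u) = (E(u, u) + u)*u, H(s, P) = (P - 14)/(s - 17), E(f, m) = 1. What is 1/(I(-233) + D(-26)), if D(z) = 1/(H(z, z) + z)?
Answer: 1078/58272325 ≈ 1.8499e-5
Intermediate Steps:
H(s, P) = (-14 + P)/(-17 + s)
D(z) = 1/(z + (-14 + z)/(-17 + z)) (D(z) = 1/((-14 + z)/(-17 + z) + z) = 1/(z + (-14 + z)/(-17 + z)))
I(u) = u*(1 + u) (I(u) = (1 + u)*u = u*(1 + u))
1/(I(-233) + D(-26)) = 1/(-233*(1 - 233) + (-17 - 26)/(-14 - 26 - 26*(-17 - 26))) = 1/(-233*(-232) - 43/(-14 - 26 - 26*(-43))) = 1/(54056 - 43/(-14 - 26 + 1118)) = 1/(54056 - 43/1078) = 1/(58272325/1078) = 1078/58272325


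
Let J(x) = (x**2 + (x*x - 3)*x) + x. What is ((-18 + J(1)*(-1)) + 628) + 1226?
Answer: 1836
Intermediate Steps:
J(x) = x + x**2 + x*(-3 + x**2) (J(x) = (x**2 + (x**2 - 3)*x) + x = (x**2 + (-3 + x**2)*x) + x = (x**2 + x*(-3 + x**2)) + x = x + x**2 + x*(-3 + x**2))
((-18 + J(1)*(-1)) + 628) + 1226 = ((-18 + (1*(-2 + 1 + 1**2))*(-1)) + 628) + 1226 = ((-18 + (1*(-2 + 1 + 1))*(-1)) + 628) + 1226 = ((-18 + (1*0)*(-1)) + 628) + 1226 = ((-18 + 0*(-1)) + 628) + 1226 = ((-18 + 0) + 628) + 1226 = (-18 + 628) + 1226 = 610 + 1226 = 1836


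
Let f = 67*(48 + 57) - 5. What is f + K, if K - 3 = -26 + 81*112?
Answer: 16079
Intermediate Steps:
f = 7030 (f = 67*105 - 5 = 7035 - 5 = 7030)
K = 9049 (K = 3 + (-26 + 81*112) = 3 + (-26 + 9072) = 3 + 9046 = 9049)
f + K = 7030 + 9049 = 16079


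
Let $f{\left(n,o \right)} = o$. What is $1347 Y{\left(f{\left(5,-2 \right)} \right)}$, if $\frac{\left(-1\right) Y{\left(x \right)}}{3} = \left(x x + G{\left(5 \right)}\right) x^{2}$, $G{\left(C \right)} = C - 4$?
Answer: $-80820$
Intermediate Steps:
$G{\left(C \right)} = -4 + C$
$Y{\left(x \right)} = - 3 x^{2} \left(1 + x^{2}\right)$ ($Y{\left(x \right)} = - 3 \left(x x + \left(-4 + 5\right)\right) x^{2} = - 3 \left(x^{2} + 1\right) x^{2} = - 3 \left(1 + x^{2}\right) x^{2} = - 3 x^{2} \left(1 + x^{2}\right)$)
$1347 Y{\left(f{\left(5,-2 \right)} \right)} = 1347 \cdot 3 \left(-2\right)^{2} \left(-1 - \left(-2\right)^{2}\right) = 1347 \cdot 3 \cdot 4 \left(-1 - 4\right) = 1347 \cdot 3 \cdot 4 \left(-5\right) = 1347 \left(-60\right) = -80820$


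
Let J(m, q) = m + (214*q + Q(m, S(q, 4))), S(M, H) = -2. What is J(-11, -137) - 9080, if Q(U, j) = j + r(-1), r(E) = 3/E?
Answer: -38414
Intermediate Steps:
Q(U, j) = -3 + j (Q(U, j) = j + 3/(-1) = j + 3*(-1) = j - 3 = -3 + j)
J(m, q) = -5 + m + 214*q (J(m, q) = m + (214*q + (-3 - 2)) = m + (214*q - 5) = m + (-5 + 214*q) = -5 + m + 214*q)
J(-11, -137) - 9080 = (-5 - 11 + 214*(-137)) - 9080 = (-5 - 11 - 29318) - 9080 = -29334 - 9080 = -38414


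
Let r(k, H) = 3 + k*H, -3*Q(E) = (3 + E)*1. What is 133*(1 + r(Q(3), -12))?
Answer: 3724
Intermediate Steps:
Q(E) = -1 - E/3 (Q(E) = -(3 + E)/3 = -1 - E/3)
r(k, H) = 3 + H*k
133*(1 + r(Q(3), -12)) = 133*(1 + (3 - 12*(-1 - 1/3*3))) = 133*(1 + (3 - 12*(-1 - 1))) = 133*(1 + (3 - 12*(-2))) = 133*(1 + (3 + 24)) = 133*(1 + 27) = 133*28 = 3724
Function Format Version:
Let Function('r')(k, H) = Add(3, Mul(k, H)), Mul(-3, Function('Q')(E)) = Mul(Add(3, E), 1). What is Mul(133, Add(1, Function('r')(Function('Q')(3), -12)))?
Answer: 3724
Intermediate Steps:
Function('Q')(E) = Add(-1, Mul(Rational(-1, 3), E)) (Function('Q')(E) = Mul(Rational(-1, 3), Mul(Add(3, E), 1)) = Mul(Rational(-1, 3), Add(3, E)) = Add(-1, Mul(Rational(-1, 3), E)))
Function('r')(k, H) = Add(3, Mul(H, k))
Mul(133, Add(1, Function('r')(Function('Q')(3), -12))) = Mul(133, Add(1, Add(3, Mul(-12, Add(-1, Mul(Rational(-1, 3), 3)))))) = Mul(133, Add(1, Add(3, Mul(-12, Add(-1, -1))))) = Mul(133, Add(1, Add(3, Mul(-12, -2)))) = Mul(133, Add(1, Add(3, 24))) = Mul(133, Add(1, 27)) = Mul(133, 28) = 3724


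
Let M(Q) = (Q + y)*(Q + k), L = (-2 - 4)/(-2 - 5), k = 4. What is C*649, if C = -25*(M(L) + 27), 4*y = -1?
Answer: -47620375/98 ≈ -4.8592e+5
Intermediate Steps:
y = -1/4 (y = (1/4)*(-1) = -1/4 ≈ -0.25000)
L = 6/7 (L = -6/(-7) = -6*(-1/7) = 6/7 ≈ 0.85714)
M(Q) = (4 + Q)*(-1/4 + Q) (M(Q) = (Q - 1/4)*(Q + 4) = (-1/4 + Q)*(4 + Q) = (4 + Q)*(-1/4 + Q))
C = -73375/98 (C = -25*((-1 + (6/7)**2 + (15/4)*(6/7)) + 27) = -25*((-1 + 36/49 + 45/14) + 27) = -25*(289/98 + 27) = -25*2935/98 = -73375/98 ≈ -748.72)
C*649 = -73375/98*649 = -47620375/98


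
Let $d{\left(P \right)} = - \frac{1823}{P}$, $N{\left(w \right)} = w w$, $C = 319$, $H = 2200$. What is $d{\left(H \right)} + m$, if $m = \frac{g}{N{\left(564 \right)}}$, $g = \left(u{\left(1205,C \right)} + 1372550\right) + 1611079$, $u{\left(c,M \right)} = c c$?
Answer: $\frac{286829681}{21869100} \approx 13.116$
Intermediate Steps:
$u{\left(c,M \right)} = c^{2}$
$g = 4435654$ ($g = \left(1205^{2} + 1372550\right) + 1611079 = \left(1452025 + 1372550\right) + 1611079 = 2824575 + 1611079 = 4435654$)
$N{\left(w \right)} = w^{2}$
$m = \frac{2217827}{159048}$ ($m = \frac{4435654}{564^{2}} = \frac{4435654}{318096} = 4435654 \cdot \frac{1}{318096} = \frac{2217827}{159048} \approx 13.944$)
$d{\left(H \right)} + m = - \frac{1823}{2200} + \frac{2217827}{159048} = \frac{286829681}{21869100}$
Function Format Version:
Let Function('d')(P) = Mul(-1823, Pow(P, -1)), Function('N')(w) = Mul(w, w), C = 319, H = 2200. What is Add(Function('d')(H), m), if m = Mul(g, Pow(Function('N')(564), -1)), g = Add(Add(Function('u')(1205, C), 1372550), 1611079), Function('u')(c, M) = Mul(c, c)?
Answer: Rational(286829681, 21869100) ≈ 13.116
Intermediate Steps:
Function('u')(c, M) = Pow(c, 2)
g = 4435654 (g = Add(Add(Pow(1205, 2), 1372550), 1611079) = Add(Add(1452025, 1372550), 1611079) = Add(2824575, 1611079) = 4435654)
Function('N')(w) = Pow(w, 2)
m = Rational(2217827, 159048) (m = Mul(4435654, Pow(Pow(564, 2), -1)) = Mul(4435654, Pow(318096, -1)) = Mul(4435654, Rational(1, 318096)) = Rational(2217827, 159048) ≈ 13.944)
Add(Function('d')(H), m) = Add(Mul(-1823, Pow(2200, -1)), Rational(2217827, 159048)) = Add(Mul(-1823, Rational(1, 2200)), Rational(2217827, 159048)) = Add(Rational(-1823, 2200), Rational(2217827, 159048)) = Rational(286829681, 21869100)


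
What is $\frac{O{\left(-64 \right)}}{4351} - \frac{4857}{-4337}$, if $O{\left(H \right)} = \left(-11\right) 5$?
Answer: $\frac{20894272}{18870287} \approx 1.1073$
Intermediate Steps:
$O{\left(H \right)} = -55$
$\frac{O{\left(-64 \right)}}{4351} - \frac{4857}{-4337} = - \frac{55}{4351} - \frac{4857}{-4337} = \left(-55\right) \frac{1}{4351} - - \frac{4857}{4337} = - \frac{55}{4351} + \frac{4857}{4337} = \frac{20894272}{18870287}$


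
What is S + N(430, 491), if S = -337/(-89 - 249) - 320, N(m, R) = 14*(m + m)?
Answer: 3961697/338 ≈ 11721.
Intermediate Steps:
N(m, R) = 28*m (N(m, R) = 14*(2*m) = 28*m)
S = -107823/338 (S = -337/(-338) - 320 = -337*(-1/338) - 320 = 337/338 - 320 = -107823/338 ≈ -319.00)
S + N(430, 491) = -107823/338 + 28*430 = -107823/338 + 12040 = 3961697/338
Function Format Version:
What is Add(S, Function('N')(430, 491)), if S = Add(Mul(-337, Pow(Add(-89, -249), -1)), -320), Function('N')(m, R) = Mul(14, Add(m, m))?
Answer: Rational(3961697, 338) ≈ 11721.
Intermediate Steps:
Function('N')(m, R) = Mul(28, m) (Function('N')(m, R) = Mul(14, Mul(2, m)) = Mul(28, m))
S = Rational(-107823, 338) (S = Add(Mul(-337, Pow(-338, -1)), -320) = Add(Mul(-337, Rational(-1, 338)), -320) = Add(Rational(337, 338), -320) = Rational(-107823, 338) ≈ -319.00)
Add(S, Function('N')(430, 491)) = Add(Rational(-107823, 338), Mul(28, 430)) = Add(Rational(-107823, 338), 12040) = Rational(3961697, 338)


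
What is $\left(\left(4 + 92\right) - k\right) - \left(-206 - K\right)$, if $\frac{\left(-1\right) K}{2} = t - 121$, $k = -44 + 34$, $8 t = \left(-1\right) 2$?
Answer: $\frac{1109}{2} \approx 554.5$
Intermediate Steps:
$t = - \frac{1}{4}$ ($t = \frac{\left(-1\right) 2}{8} = \frac{1}{8} \left(-2\right) = - \frac{1}{4} \approx -0.25$)
$k = -10$
$K = \frac{485}{2}$ ($K = - 2 \left(- \frac{1}{4} - 121\right) = \left(-2\right) \left(- \frac{485}{4}\right) = \frac{485}{2} \approx 242.5$)
$\left(\left(4 + 92\right) - k\right) - \left(-206 - K\right) = \left(\left(4 + 92\right) - -10\right) - \left(-206 - \frac{485}{2}\right) = \left(96 + 10\right) - \left(-206 - \frac{485}{2}\right) = 106 - - \frac{897}{2} = 106 + \frac{897}{2} = \frac{1109}{2}$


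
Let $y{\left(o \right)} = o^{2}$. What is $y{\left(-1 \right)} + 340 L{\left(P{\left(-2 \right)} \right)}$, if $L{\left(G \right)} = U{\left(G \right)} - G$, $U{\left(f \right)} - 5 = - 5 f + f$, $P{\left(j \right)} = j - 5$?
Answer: $13601$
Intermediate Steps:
$P{\left(j \right)} = -5 + j$
$U{\left(f \right)} = 5 - 4 f$ ($U{\left(f \right)} = 5 + \left(- 5 f + f\right) = 5 - 4 f$)
$L{\left(G \right)} = 5 - 5 G$ ($L{\left(G \right)} = \left(5 - 4 G\right) - G = 5 - 5 G$)
$y{\left(-1 \right)} + 340 L{\left(P{\left(-2 \right)} \right)} = \left(-1\right)^{2} + 340 \left(5 - 5 \left(-5 - 2\right)\right) = 1 + 340 \left(5 - -35\right) = 1 + 340 \left(5 + 35\right) = 1 + 340 \cdot 40 = 1 + 13600 = 13601$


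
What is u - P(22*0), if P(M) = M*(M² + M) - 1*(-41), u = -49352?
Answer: -49393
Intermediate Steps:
P(M) = 41 + M*(M + M²) (P(M) = M*(M + M²) + 41 = 41 + M*(M + M²))
u - P(22*0) = -49352 - (41 + (22*0)² + (22*0)³) = -49352 - (41 + 0² + 0³) = -49352 - (41 + 0 + 0) = -49352 - 1*41 = -49352 - 41 = -49393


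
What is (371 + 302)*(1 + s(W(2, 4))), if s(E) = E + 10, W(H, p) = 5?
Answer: 10768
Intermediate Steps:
s(E) = 10 + E
(371 + 302)*(1 + s(W(2, 4))) = (371 + 302)*(1 + (10 + 5)) = 673*(1 + 15) = 673*16 = 10768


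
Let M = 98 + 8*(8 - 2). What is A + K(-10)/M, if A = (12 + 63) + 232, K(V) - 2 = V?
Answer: 22407/73 ≈ 306.95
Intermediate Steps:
K(V) = 2 + V
A = 307 (A = 75 + 232 = 307)
M = 146 (M = 98 + 8*6 = 98 + 48 = 146)
A + K(-10)/M = 307 + (2 - 10)/146 = 307 + (1/146)*(-8) = 307 - 4/73 = 22407/73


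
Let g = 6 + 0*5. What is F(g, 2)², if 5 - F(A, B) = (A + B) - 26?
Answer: 529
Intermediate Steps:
g = 6 (g = 6 + 0 = 6)
F(A, B) = 31 - A - B (F(A, B) = 5 - ((A + B) - 26) = 5 - (-26 + A + B) = 5 + (26 - A - B) = 31 - A - B)
F(g, 2)² = (31 - 1*6 - 1*2)² = (31 - 6 - 2)² = 23² = 529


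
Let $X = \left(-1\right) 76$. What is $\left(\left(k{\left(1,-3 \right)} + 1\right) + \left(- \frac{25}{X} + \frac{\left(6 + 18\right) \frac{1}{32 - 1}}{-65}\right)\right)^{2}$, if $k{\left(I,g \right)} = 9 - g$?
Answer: $\frac{4159034075641}{23451859600} \approx 177.34$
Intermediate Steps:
$X = -76$
$\left(\left(k{\left(1,-3 \right)} + 1\right) + \left(- \frac{25}{X} + \frac{\left(6 + 18\right) \frac{1}{32 - 1}}{-65}\right)\right)^{2} = \left(\left(\left(9 - -3\right) + 1\right) + \left(- \frac{25}{-76} + \frac{\left(6 + 18\right) \frac{1}{32 - 1}}{-65}\right)\right)^{2} = \left(\left(\left(9 + 3\right) + 1\right) + \left(\left(-25\right) \left(- \frac{1}{76}\right) + \frac{24}{31} \left(- \frac{1}{65}\right)\right)\right)^{2} = \left(\left(12 + 1\right) + \left(\frac{25}{76} + 24 \cdot \frac{1}{31} \left(- \frac{1}{65}\right)\right)\right)^{2} = \left(13 + \left(\frac{25}{76} + \frac{24}{31} \left(- \frac{1}{65}\right)\right)\right)^{2} = \left(13 + \left(\frac{25}{76} - \frac{24}{2015}\right)\right)^{2} = \left(13 + \frac{48551}{153140}\right)^{2} = \left(\frac{2039371}{153140}\right)^{2} = \frac{4159034075641}{23451859600}$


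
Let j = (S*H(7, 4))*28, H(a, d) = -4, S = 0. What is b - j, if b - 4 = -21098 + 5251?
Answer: -15843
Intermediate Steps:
j = 0 (j = (0*(-4))*28 = 0*28 = 0)
b = -15843 (b = 4 + (-21098 + 5251) = 4 - 15847 = -15843)
b - j = -15843 - 1*0 = -15843 + 0 = -15843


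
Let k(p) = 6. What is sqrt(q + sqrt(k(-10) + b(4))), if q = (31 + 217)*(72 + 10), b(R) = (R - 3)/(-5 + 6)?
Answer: sqrt(20336 + sqrt(7)) ≈ 142.61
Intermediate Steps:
b(R) = -3 + R (b(R) = (-3 + R)/1 = (-3 + R)*1 = -3 + R)
q = 20336 (q = 248*82 = 20336)
sqrt(q + sqrt(k(-10) + b(4))) = sqrt(20336 + sqrt(6 + (-3 + 4))) = sqrt(20336 + sqrt(6 + 1)) = sqrt(20336 + sqrt(7))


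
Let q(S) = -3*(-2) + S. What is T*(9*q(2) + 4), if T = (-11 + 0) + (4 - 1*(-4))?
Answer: -228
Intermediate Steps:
q(S) = 6 + S
T = -3 (T = -11 + (4 + 4) = -11 + 8 = -3)
T*(9*q(2) + 4) = -3*(9*(6 + 2) + 4) = -3*(9*8 + 4) = -3*(72 + 4) = -3*76 = -228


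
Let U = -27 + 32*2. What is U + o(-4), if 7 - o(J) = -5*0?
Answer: 44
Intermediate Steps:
U = 37 (U = -27 + 64 = 37)
o(J) = 7 (o(J) = 7 - (-5)*0 = 7 - 1*0 = 7 + 0 = 7)
U + o(-4) = 37 + 7 = 44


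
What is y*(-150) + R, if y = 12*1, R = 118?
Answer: -1682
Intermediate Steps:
y = 12
y*(-150) + R = 12*(-150) + 118 = -1800 + 118 = -1682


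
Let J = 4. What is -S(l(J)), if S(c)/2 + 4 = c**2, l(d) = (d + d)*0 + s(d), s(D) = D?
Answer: -24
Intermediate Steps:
l(d) = d (l(d) = (d + d)*0 + d = (2*d)*0 + d = 0 + d = d)
S(c) = -8 + 2*c**2
-S(l(J)) = -(-8 + 2*4**2) = -(-8 + 2*16) = -(-8 + 32) = -1*24 = -24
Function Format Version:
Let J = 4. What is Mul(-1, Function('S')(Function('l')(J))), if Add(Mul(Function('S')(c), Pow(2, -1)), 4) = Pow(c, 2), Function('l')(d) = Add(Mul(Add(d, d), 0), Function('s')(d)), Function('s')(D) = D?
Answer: -24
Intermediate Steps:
Function('l')(d) = d (Function('l')(d) = Add(Mul(Add(d, d), 0), d) = Add(Mul(Mul(2, d), 0), d) = Add(0, d) = d)
Function('S')(c) = Add(-8, Mul(2, Pow(c, 2)))
Mul(-1, Function('S')(Function('l')(J))) = Mul(-1, Add(-8, Mul(2, Pow(4, 2)))) = Mul(-1, Add(-8, Mul(2, 16))) = Mul(-1, Add(-8, 32)) = Mul(-1, 24) = -24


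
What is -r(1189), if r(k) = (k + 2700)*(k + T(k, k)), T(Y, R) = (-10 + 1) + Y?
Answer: -9213041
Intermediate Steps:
T(Y, R) = -9 + Y
r(k) = (-9 + 2*k)*(2700 + k) (r(k) = (k + 2700)*(k + (-9 + k)) = (2700 + k)*(-9 + 2*k) = (-9 + 2*k)*(2700 + k))
-r(1189) = -(-24300 + 2*1189² + 5391*1189) = -(-24300 + 2*1413721 + 6409899) = -(-24300 + 2827442 + 6409899) = -1*9213041 = -9213041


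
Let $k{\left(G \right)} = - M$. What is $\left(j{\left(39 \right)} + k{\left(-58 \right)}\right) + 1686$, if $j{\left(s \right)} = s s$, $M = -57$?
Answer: $3264$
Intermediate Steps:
$k{\left(G \right)} = 57$ ($k{\left(G \right)} = \left(-1\right) \left(-57\right) = 57$)
$j{\left(s \right)} = s^{2}$
$\left(j{\left(39 \right)} + k{\left(-58 \right)}\right) + 1686 = \left(39^{2} + 57\right) + 1686 = \left(1521 + 57\right) + 1686 = 1578 + 1686 = 3264$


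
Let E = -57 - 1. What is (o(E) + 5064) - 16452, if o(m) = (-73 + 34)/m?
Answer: -660465/58 ≈ -11387.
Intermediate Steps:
E = -58
o(m) = -39/m
(o(E) + 5064) - 16452 = (-39/(-58) + 5064) - 16452 = (-39*(-1/58) + 5064) - 16452 = (39/58 + 5064) - 16452 = 293751/58 - 16452 = -660465/58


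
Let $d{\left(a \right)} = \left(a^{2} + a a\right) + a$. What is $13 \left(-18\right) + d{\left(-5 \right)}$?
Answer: $-189$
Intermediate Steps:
$d{\left(a \right)} = a + 2 a^{2}$ ($d{\left(a \right)} = \left(a^{2} + a^{2}\right) + a = 2 a^{2} + a = a + 2 a^{2}$)
$13 \left(-18\right) + d{\left(-5 \right)} = 13 \left(-18\right) - 5 \left(1 + 2 \left(-5\right)\right) = -234 - 5 \left(1 - 10\right) = -234 - -45 = -234 + 45 = -189$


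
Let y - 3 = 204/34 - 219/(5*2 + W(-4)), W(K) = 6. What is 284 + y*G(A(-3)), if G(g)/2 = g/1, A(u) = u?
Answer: 2497/8 ≈ 312.13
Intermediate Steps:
G(g) = 2*g (G(g) = 2*(g/1) = 2*(g*1) = 2*g)
y = -75/16 (y = 3 + (204/34 - 219/(5*2 + 6)) = 3 + (204*(1/34) - 219/(10 + 6)) = 3 + (6 - 219/16) = 3 - 123/16 = -75/16 ≈ -4.6875)
284 + y*G(A(-3)) = 284 - 75*(-3)/8 = 284 - 75/16*(-6) = 284 + 225/8 = 2497/8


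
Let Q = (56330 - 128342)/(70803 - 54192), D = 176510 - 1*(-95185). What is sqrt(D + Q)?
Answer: sqrt(169991686843)/791 ≈ 521.24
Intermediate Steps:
D = 271695 (D = 176510 + 95185 = 271695)
Q = -24004/5537 (Q = -72012/16611 = -72012*1/16611 = -24004/5537 ≈ -4.3352)
sqrt(D + Q) = sqrt(271695 - 24004/5537) = sqrt(1504351211/5537) = sqrt(169991686843)/791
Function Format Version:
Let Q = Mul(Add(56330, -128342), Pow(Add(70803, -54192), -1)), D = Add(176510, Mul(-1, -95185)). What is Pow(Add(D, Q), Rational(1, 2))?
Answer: Mul(Rational(1, 791), Pow(169991686843, Rational(1, 2))) ≈ 521.24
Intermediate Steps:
D = 271695 (D = Add(176510, 95185) = 271695)
Q = Rational(-24004, 5537) (Q = Mul(-72012, Pow(16611, -1)) = Mul(-72012, Rational(1, 16611)) = Rational(-24004, 5537) ≈ -4.3352)
Pow(Add(D, Q), Rational(1, 2)) = Pow(Add(271695, Rational(-24004, 5537)), Rational(1, 2)) = Pow(Rational(1504351211, 5537), Rational(1, 2)) = Mul(Rational(1, 791), Pow(169991686843, Rational(1, 2)))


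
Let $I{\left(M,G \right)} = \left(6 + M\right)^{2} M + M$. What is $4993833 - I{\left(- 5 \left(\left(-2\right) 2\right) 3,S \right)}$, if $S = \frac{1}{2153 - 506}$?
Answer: $4732413$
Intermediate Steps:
$S = \frac{1}{1647} \approx 0.00060716$
$I{\left(M,G \right)} = M + M \left(6 + M\right)^{2}$ ($I{\left(M,G \right)} = M \left(6 + M\right)^{2} + M = M + M \left(6 + M\right)^{2}$)
$4993833 - I{\left(- 5 \left(\left(-2\right) 2\right) 3,S \right)} = 4993833 - - 5 \left(\left(-2\right) 2\right) 3 \left(1 + \left(6 + - 5 \left(\left(-2\right) 2\right) 3\right)^{2}\right) = 4993833 - \left(-5\right) \left(-4\right) 3 \left(1 + \left(6 + \left(-5\right) \left(-4\right) 3\right)^{2}\right) = 4993833 - 20 \cdot 3 \left(1 + \left(6 + 20 \cdot 3\right)^{2}\right) = 4993833 - 60 \left(1 + \left(6 + 60\right)^{2}\right) = 4993833 - 60 \left(1 + 66^{2}\right) = 4993833 - 60 \left(1 + 4356\right) = 4993833 - 60 \cdot 4357 = 4993833 - 261420 = 4732413$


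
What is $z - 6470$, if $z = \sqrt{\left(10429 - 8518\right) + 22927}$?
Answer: $-6470 + \sqrt{24838} \approx -6312.4$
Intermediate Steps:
$z = \sqrt{24838}$ ($z = \sqrt{\left(10429 - 8518\right) + 22927} = \sqrt{1911 + 22927} = \sqrt{24838} \approx 157.6$)
$z - 6470 = \sqrt{24838} - 6470 = -6470 + \sqrt{24838}$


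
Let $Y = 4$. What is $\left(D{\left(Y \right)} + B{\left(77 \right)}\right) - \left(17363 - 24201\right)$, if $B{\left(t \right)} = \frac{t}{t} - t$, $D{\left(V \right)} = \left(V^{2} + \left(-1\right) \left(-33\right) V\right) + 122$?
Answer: $7032$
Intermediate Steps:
$D{\left(V \right)} = 122 + V^{2} + 33 V$ ($D{\left(V \right)} = \left(V^{2} + 33 V\right) + 122 = 122 + V^{2} + 33 V$)
$B{\left(t \right)} = 1 - t$
$\left(D{\left(Y \right)} + B{\left(77 \right)}\right) - \left(17363 - 24201\right) = \left(\left(122 + 4^{2} + 33 \cdot 4\right) + \left(1 - 77\right)\right) - \left(17363 - 24201\right) = \left(\left(122 + 16 + 132\right) + \left(1 - 77\right)\right) - \left(17363 - 24201\right) = \left(270 - 76\right) - -6838 = 194 + 6838 = 7032$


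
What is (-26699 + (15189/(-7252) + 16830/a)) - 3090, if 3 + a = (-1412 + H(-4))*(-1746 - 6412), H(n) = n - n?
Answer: -2488642520958421/83536462436 ≈ -29791.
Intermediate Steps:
H(n) = 0
a = 11519093 (a = -3 + (-1412 + 0)*(-1746 - 6412) = -3 - 1412*(-8158) = -3 + 11519096 = 11519093)
(-26699 + (15189/(-7252) + 16830/a)) - 3090 = (-26699 + (15189/(-7252) + 16830/11519093)) - 3090 = (-26699 + (15189*(-1/7252) + 16830*(1/11519093))) - 3090 = (-26699 + (-15189/7252 + 16830/11519093)) - 3090 = (-26699 - 174841452417/83536462436) - 3090 = -2230514852031181/83536462436 - 3090 = -2488642520958421/83536462436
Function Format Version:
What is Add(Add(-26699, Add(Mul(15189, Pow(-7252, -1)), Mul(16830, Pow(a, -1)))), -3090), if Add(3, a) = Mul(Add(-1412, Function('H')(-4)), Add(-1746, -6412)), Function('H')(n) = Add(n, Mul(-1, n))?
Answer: Rational(-2488642520958421, 83536462436) ≈ -29791.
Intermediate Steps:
Function('H')(n) = 0
a = 11519093 (a = Add(-3, Mul(Add(-1412, 0), Add(-1746, -6412))) = Add(-3, Mul(-1412, -8158)) = Add(-3, 11519096) = 11519093)
Add(Add(-26699, Add(Mul(15189, Pow(-7252, -1)), Mul(16830, Pow(a, -1)))), -3090) = Add(Add(-26699, Add(Mul(15189, Pow(-7252, -1)), Mul(16830, Pow(11519093, -1)))), -3090) = Add(Add(-26699, Add(Mul(15189, Rational(-1, 7252)), Mul(16830, Rational(1, 11519093)))), -3090) = Add(Add(-26699, Add(Rational(-15189, 7252), Rational(16830, 11519093))), -3090) = Add(Add(-26699, Rational(-174841452417, 83536462436)), -3090) = Add(Rational(-2230514852031181, 83536462436), -3090) = Rational(-2488642520958421, 83536462436)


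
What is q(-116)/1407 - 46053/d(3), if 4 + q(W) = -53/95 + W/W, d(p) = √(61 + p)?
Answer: -6155676949/1069320 ≈ -5756.6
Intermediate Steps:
q(W) = -338/95 (q(W) = -4 + (-53/95 + W/W) = -4 + (-53*1/95 + 1) = -4 + (-53/95 + 1) = -4 + 42/95 = -338/95)
q(-116)/1407 - 46053/d(3) = -338/95/1407 - 46053/√(61 + 3) = -338/95*1/1407 - 46053/(√64) = -338/133665 - 46053/8 = -6155676949/1069320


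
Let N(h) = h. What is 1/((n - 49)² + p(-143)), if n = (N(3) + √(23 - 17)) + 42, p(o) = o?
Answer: -121/14257 + 8*√6/14257 ≈ -0.0071126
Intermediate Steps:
n = 45 + √6 (n = (3 + √(23 - 17)) + 42 = (3 + √6) + 42 = 45 + √6 ≈ 47.449)
1/((n - 49)² + p(-143)) = 1/(((45 + √6) - 49)² - 143) = 1/((-4 + √6)² - 143) = 1/(-143 + (-4 + √6)²)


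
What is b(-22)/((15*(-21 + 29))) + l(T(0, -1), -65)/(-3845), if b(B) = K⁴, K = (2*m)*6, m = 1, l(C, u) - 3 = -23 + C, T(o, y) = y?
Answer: 664437/3845 ≈ 172.81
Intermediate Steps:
l(C, u) = -20 + C (l(C, u) = 3 + (-23 + C) = -20 + C)
K = 12 (K = (2*1)*6 = 2*6 = 12)
b(B) = 20736 (b(B) = 12⁴ = 20736)
b(-22)/((15*(-21 + 29))) + l(T(0, -1), -65)/(-3845) = 20736/((15*(-21 + 29))) + (-20 - 1)/(-3845) = 20736/((15*8)) - 21*(-1/3845) = 20736/120 + 21/3845 = 20736*(1/120) + 21/3845 = 864/5 + 21/3845 = 664437/3845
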